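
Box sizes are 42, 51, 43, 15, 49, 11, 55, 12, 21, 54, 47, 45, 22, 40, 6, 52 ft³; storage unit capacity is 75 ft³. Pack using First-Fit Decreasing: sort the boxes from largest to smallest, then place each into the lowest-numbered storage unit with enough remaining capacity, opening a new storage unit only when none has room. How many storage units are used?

10 storage units

Sorted descending: 55, 54, 52, 51, 49, 47, 45, 43, 42, 40, 22, 21, 15, 12, 11, 6.
Put 55 ft³ in storage unit 1; 20 ft³ remain.
Put 54 ft³ in storage unit 2; 21 ft³ remain.
Put 52 ft³ in storage unit 3; 23 ft³ remain.
Put 51 ft³ in storage unit 4; 24 ft³ remain.
Put 49 ft³ in storage unit 5; 26 ft³ remain.
Put 47 ft³ in storage unit 6; 28 ft³ remain.
Put 45 ft³ in storage unit 7; 30 ft³ remain.
Put 43 ft³ in storage unit 8; 32 ft³ remain.
Put 42 ft³ in storage unit 9; 33 ft³ remain.
Put 40 ft³ in storage unit 10; 35 ft³ remain.
Put 22 ft³ in storage unit 3; 1 ft³ remain.
Put 21 ft³ in storage unit 2; 0 ft³ remain.
Put 15 ft³ in storage unit 1; 5 ft³ remain.
Put 12 ft³ in storage unit 4; 12 ft³ remain.
Put 11 ft³ in storage unit 4; 1 ft³ remain.
Put 6 ft³ in storage unit 5; 20 ft³ remain.
Final storage units: [55,15] [54,21] [52,22] [51,12,11] [49,6] [47] [45] [43] [42] [40].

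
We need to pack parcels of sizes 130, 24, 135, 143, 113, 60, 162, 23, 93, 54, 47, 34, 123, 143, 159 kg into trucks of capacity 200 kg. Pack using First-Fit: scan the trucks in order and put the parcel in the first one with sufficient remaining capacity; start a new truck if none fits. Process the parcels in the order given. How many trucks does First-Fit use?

Put 130 kg in truck 1; 70 kg remain.
Put 24 kg in truck 1; 46 kg remain.
Put 135 kg in truck 2; 65 kg remain.
Put 143 kg in truck 3; 57 kg remain.
Put 113 kg in truck 4; 87 kg remain.
Put 60 kg in truck 2; 5 kg remain.
Put 162 kg in truck 5; 38 kg remain.
Put 23 kg in truck 1; 23 kg remain.
Put 93 kg in truck 6; 107 kg remain.
Put 54 kg in truck 3; 3 kg remain.
Put 47 kg in truck 4; 40 kg remain.
Put 34 kg in truck 4; 6 kg remain.
Put 123 kg in truck 7; 77 kg remain.
Put 143 kg in truck 8; 57 kg remain.
Put 159 kg in truck 9; 41 kg remain.
Final trucks: [130,24,23] [135,60] [143,54] [113,47,34] [162] [93] [123] [143] [159].

9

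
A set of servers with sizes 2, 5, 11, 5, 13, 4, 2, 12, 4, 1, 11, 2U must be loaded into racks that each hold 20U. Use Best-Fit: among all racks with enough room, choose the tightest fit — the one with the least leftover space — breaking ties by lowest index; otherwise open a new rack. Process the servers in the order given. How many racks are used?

4

Put 2U in rack 1; 18U remain.
Put 5U in rack 1; 13U remain.
Put 11U in rack 1; 2U remain.
Put 5U in rack 2; 15U remain.
Put 13U in rack 2; 2U remain.
Put 4U in rack 3; 16U remain.
Put 2U in rack 1; 0U remain.
Put 12U in rack 3; 4U remain.
Put 4U in rack 3; 0U remain.
Put 1U in rack 2; 1U remain.
Put 11U in rack 4; 9U remain.
Put 2U in rack 4; 7U remain.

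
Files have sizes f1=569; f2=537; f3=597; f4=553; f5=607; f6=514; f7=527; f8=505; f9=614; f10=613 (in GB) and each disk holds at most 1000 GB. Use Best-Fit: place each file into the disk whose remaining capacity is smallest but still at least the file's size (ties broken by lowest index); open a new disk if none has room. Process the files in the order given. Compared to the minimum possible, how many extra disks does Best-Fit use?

0

Best-Fit: [569] [537] [597] [553] [607] [514] [527] [505] [614] [613] → 10 disks.
10 files exceed 500 GB (half the capacity), and no two of those can share a disk, so at least 10 disks are needed.
So 10 is already optimal.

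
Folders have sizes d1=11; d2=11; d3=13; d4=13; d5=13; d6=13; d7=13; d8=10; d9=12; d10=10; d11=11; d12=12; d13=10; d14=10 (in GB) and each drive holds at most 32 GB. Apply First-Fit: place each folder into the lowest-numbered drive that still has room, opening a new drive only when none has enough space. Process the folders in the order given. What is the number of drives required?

6 drives

Put d1 (11 GB) in drive 1; 21 GB remain.
Put d2 (11 GB) in drive 1; 10 GB remain.
Put d3 (13 GB) in drive 2; 19 GB remain.
Put d4 (13 GB) in drive 2; 6 GB remain.
Put d5 (13 GB) in drive 3; 19 GB remain.
Put d6 (13 GB) in drive 3; 6 GB remain.
Put d7 (13 GB) in drive 4; 19 GB remain.
Put d8 (10 GB) in drive 1; 0 GB remain.
Put d9 (12 GB) in drive 4; 7 GB remain.
Put d10 (10 GB) in drive 5; 22 GB remain.
Put d11 (11 GB) in drive 5; 11 GB remain.
Put d12 (12 GB) in drive 6; 20 GB remain.
Put d13 (10 GB) in drive 5; 1 GB remain.
Put d14 (10 GB) in drive 6; 10 GB remain.
Final drives: [11,11,10] [13,13] [13,13] [13,12] [10,11,10] [12,10].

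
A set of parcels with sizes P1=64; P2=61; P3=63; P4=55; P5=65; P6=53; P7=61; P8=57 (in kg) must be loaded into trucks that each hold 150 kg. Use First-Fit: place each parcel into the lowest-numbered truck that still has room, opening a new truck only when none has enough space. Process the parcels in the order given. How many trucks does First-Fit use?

Put P1 (64 kg) in truck 1; 86 kg remain.
Put P2 (61 kg) in truck 1; 25 kg remain.
Put P3 (63 kg) in truck 2; 87 kg remain.
Put P4 (55 kg) in truck 2; 32 kg remain.
Put P5 (65 kg) in truck 3; 85 kg remain.
Put P6 (53 kg) in truck 3; 32 kg remain.
Put P7 (61 kg) in truck 4; 89 kg remain.
Put P8 (57 kg) in truck 4; 32 kg remain.
Final trucks: [64,61] [63,55] [65,53] [61,57].

4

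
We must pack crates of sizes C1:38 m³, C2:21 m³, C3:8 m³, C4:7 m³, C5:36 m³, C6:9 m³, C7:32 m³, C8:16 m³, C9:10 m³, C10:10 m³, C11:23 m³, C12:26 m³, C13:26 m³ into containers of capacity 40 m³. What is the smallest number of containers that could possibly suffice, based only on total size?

7

Total size = 38 + 21 + 8 + 7 + 36 + 9 + 32 + 16 + 10 + 10 + 23 + 26 + 26 = 262 m³.
⌈262 / 40⌉ = 7.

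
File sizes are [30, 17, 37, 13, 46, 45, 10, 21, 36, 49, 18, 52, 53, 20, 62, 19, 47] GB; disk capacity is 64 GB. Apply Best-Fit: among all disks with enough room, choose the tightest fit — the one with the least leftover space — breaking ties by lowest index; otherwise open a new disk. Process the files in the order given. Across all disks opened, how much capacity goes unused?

30 GB → disk 1 (remaining 34 GB)
17 GB → disk 1 (remaining 17 GB)
37 GB → disk 2 (remaining 27 GB)
13 GB → disk 1 (remaining 4 GB)
46 GB → disk 3 (remaining 18 GB)
45 GB → disk 4 (remaining 19 GB)
10 GB → disk 3 (remaining 8 GB)
21 GB → disk 2 (remaining 6 GB)
36 GB → disk 5 (remaining 28 GB)
49 GB → disk 6 (remaining 15 GB)
18 GB → disk 4 (remaining 1 GB)
52 GB → disk 7 (remaining 12 GB)
53 GB → disk 8 (remaining 11 GB)
20 GB → disk 5 (remaining 8 GB)
62 GB → disk 9 (remaining 2 GB)
19 GB → disk 10 (remaining 45 GB)
47 GB → disk 11 (remaining 17 GB)
11 disks × 64 GB = 704 GB; used 575 GB; unused 129 GB.

129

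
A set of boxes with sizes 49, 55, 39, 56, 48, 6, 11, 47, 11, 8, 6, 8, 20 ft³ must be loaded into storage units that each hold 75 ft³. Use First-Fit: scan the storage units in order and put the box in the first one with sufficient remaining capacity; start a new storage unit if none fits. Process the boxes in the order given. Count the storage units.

6 storage units

storage unit 1: place 49 ft³, 26 ft³ left
storage unit 2: place 55 ft³, 20 ft³ left
storage unit 3: place 39 ft³, 36 ft³ left
storage unit 4: place 56 ft³, 19 ft³ left
storage unit 5: place 48 ft³, 27 ft³ left
storage unit 1: place 6 ft³, 20 ft³ left
storage unit 1: place 11 ft³, 9 ft³ left
storage unit 6: place 47 ft³, 28 ft³ left
storage unit 2: place 11 ft³, 9 ft³ left
storage unit 1: place 8 ft³, 1 ft³ left
storage unit 2: place 6 ft³, 3 ft³ left
storage unit 3: place 8 ft³, 28 ft³ left
storage unit 3: place 20 ft³, 8 ft³ left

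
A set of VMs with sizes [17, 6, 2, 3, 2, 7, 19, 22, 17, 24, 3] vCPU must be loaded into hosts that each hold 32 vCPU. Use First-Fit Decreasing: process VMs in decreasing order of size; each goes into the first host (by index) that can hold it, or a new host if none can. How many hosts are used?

5

Sorted descending: 24, 22, 19, 17, 17, 7, 6, 3, 3, 2, 2.
host 1: place 24 vCPU, 8 vCPU left
host 2: place 22 vCPU, 10 vCPU left
host 3: place 19 vCPU, 13 vCPU left
host 4: place 17 vCPU, 15 vCPU left
host 5: place 17 vCPU, 15 vCPU left
host 1: place 7 vCPU, 1 vCPU left
host 2: place 6 vCPU, 4 vCPU left
host 2: place 3 vCPU, 1 vCPU left
host 3: place 3 vCPU, 10 vCPU left
host 3: place 2 vCPU, 8 vCPU left
host 3: place 2 vCPU, 6 vCPU left
Final hosts: [24,7] [22,6,3] [19,3,2,2] [17] [17].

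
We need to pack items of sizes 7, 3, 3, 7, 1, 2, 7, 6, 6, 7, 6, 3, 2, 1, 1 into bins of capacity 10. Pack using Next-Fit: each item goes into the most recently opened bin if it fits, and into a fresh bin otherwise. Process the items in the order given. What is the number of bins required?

8 bins

7 → bin 1 (remaining 3)
3 → bin 1 (remaining 0)
3 → bin 2 (remaining 7)
7 → bin 2 (remaining 0)
1 → bin 3 (remaining 9)
2 → bin 3 (remaining 7)
7 → bin 3 (remaining 0)
6 → bin 4 (remaining 4)
6 → bin 5 (remaining 4)
7 → bin 6 (remaining 3)
6 → bin 7 (remaining 4)
3 → bin 7 (remaining 1)
2 → bin 8 (remaining 8)
1 → bin 8 (remaining 7)
1 → bin 8 (remaining 6)
Final bins: [7,3] [3,7] [1,2,7] [6] [6] [7] [6,3] [2,1,1].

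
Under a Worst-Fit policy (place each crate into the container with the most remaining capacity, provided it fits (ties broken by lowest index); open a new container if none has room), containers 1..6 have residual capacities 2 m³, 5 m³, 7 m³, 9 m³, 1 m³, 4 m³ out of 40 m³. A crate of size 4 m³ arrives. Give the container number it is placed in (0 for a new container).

4

Containers with room: container 2 (5 m³), container 3 (7 m³), container 4 (9 m³), container 6 (4 m³).
Most room is container 4 with 9 m³ free.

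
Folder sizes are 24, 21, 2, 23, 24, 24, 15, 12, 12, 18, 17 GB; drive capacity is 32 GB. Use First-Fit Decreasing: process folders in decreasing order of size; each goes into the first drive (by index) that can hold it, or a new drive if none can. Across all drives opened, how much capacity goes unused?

Sorted descending: 24, 24, 24, 23, 21, 18, 17, 15, 12, 12, 2.
Put 24 GB in drive 1; 8 GB remain.
Put 24 GB in drive 2; 8 GB remain.
Put 24 GB in drive 3; 8 GB remain.
Put 23 GB in drive 4; 9 GB remain.
Put 21 GB in drive 5; 11 GB remain.
Put 18 GB in drive 6; 14 GB remain.
Put 17 GB in drive 7; 15 GB remain.
Put 15 GB in drive 7; 0 GB remain.
Put 12 GB in drive 6; 2 GB remain.
Put 12 GB in drive 8; 20 GB remain.
Put 2 GB in drive 1; 6 GB remain.
8 drives × 32 GB = 256 GB; used 192 GB; unused 64 GB.

64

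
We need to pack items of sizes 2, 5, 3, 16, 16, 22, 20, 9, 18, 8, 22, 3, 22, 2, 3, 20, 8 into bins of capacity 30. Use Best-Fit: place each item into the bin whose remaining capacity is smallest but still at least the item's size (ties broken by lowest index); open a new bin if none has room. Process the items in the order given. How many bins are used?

Put 2 in bin 1; 28 remain.
Put 5 in bin 1; 23 remain.
Put 3 in bin 1; 20 remain.
Put 16 in bin 1; 4 remain.
Put 16 in bin 2; 14 remain.
Put 22 in bin 3; 8 remain.
Put 20 in bin 4; 10 remain.
Put 9 in bin 4; 1 remain.
Put 18 in bin 5; 12 remain.
Put 8 in bin 3; 0 remain.
Put 22 in bin 6; 8 remain.
Put 3 in bin 1; 1 remain.
Put 22 in bin 7; 8 remain.
Put 2 in bin 6; 6 remain.
Put 3 in bin 6; 3 remain.
Put 20 in bin 8; 10 remain.
Put 8 in bin 7; 0 remain.

8 bins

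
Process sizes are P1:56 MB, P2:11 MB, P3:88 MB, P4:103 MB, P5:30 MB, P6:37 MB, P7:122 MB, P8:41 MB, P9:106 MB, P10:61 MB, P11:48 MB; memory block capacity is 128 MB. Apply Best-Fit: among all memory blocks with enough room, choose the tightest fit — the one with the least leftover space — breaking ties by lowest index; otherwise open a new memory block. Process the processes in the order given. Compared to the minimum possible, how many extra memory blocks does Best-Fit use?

1

Best-Fit: [56,11,37] [88,30] [103] [122] [41,61] [106] [48] → 7 memory blocks.
Total size 703 MB; any packing needs at least ⌈703/128⌉ = 6 memory blocks.
An optimal packing achieves that bound: [122] [106,11] [103] [88,37] [61,56] [48,41,30] → 6 memory blocks.
Excess: 7 − 6 = 1.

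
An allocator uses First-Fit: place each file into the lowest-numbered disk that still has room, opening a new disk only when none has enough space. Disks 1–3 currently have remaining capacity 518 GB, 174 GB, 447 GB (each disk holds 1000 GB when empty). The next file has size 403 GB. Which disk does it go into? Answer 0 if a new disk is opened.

1

Disks with room: disk 1 (518 GB), disk 3 (447 GB).
The first with room is disk 1.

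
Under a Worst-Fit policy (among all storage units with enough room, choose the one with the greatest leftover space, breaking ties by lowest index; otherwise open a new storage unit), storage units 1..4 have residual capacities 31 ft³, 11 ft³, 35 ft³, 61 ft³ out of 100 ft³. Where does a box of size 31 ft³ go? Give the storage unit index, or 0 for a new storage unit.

Storage units with room: storage unit 1 (31 ft³), storage unit 3 (35 ft³), storage unit 4 (61 ft³).
Most room is storage unit 4 with 61 ft³ free.

4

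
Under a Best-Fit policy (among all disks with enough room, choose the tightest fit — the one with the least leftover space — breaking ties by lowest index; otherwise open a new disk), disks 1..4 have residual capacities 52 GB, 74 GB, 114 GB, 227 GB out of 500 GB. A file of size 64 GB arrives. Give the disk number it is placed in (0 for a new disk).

Disks with room: disk 2 (74 GB), disk 3 (114 GB), disk 4 (227 GB).
Tightest fit is disk 2 with 74 GB free.

2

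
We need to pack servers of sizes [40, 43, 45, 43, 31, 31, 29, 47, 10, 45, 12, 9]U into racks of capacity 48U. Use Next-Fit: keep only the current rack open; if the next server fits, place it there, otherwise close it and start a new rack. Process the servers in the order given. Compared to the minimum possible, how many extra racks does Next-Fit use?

2

Next-Fit: [40] [43] [45] [43] [31] [31] [29] [47] [10] [45] [12,9] → 11 racks.
Total size 385U; any packing needs at least ⌈385/48⌉ = 9 racks.
An optimal packing achieves that bound: [47] [45] [45] [43] [43] [40] [31,12] [31,10] [29,9] → 9 racks.
Excess: 11 − 9 = 2.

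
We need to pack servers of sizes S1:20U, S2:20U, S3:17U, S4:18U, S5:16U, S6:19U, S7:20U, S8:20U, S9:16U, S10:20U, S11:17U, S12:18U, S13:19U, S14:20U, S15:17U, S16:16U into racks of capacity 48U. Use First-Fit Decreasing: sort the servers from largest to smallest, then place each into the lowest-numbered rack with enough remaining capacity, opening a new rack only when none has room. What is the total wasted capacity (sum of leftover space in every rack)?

Sorted descending: 20, 20, 20, 20, 20, 20, 19, 19, 18, 18, 17, 17, 17, 16, 16, 16.
rack 1: place 20U, 28U left
rack 1: place 20U, 8U left
rack 2: place 20U, 28U left
rack 2: place 20U, 8U left
rack 3: place 20U, 28U left
rack 3: place 20U, 8U left
rack 4: place 19U, 29U left
rack 4: place 19U, 10U left
rack 5: place 18U, 30U left
rack 5: place 18U, 12U left
rack 6: place 17U, 31U left
rack 6: place 17U, 14U left
rack 7: place 17U, 31U left
rack 7: place 16U, 15U left
rack 8: place 16U, 32U left
rack 8: place 16U, 16U left
8 racks × 48U = 384U; used 293U; unused 91U.

91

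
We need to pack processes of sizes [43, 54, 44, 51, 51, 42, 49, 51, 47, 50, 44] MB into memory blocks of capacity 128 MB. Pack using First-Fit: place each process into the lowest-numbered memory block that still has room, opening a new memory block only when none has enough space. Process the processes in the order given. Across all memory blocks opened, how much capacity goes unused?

Put 43 MB in memory block 1; 85 MB remain.
Put 54 MB in memory block 1; 31 MB remain.
Put 44 MB in memory block 2; 84 MB remain.
Put 51 MB in memory block 2; 33 MB remain.
Put 51 MB in memory block 3; 77 MB remain.
Put 42 MB in memory block 3; 35 MB remain.
Put 49 MB in memory block 4; 79 MB remain.
Put 51 MB in memory block 4; 28 MB remain.
Put 47 MB in memory block 5; 81 MB remain.
Put 50 MB in memory block 5; 31 MB remain.
Put 44 MB in memory block 6; 84 MB remain.
6 memory blocks × 128 MB = 768 MB; used 526 MB; unused 242 MB.

242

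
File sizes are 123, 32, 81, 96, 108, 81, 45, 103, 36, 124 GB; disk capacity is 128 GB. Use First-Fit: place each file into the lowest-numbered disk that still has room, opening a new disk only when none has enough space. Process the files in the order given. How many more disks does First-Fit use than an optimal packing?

First-Fit: [123] [32,81] [96] [108] [81,45] [103] [36] [124] → 8 disks.
Total size 829 GB; any packing needs at least ⌈829/128⌉ = 7 disks.
An optimal packing achieves that bound: [124] [123] [108] [103] [96,32] [81,45] [81,36] → 7 disks.
Excess: 8 − 7 = 1.

1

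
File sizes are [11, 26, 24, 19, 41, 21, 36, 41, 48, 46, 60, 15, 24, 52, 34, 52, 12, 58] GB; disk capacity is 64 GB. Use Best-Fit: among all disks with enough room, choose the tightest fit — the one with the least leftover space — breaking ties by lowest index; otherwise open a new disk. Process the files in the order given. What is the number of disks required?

11 disks

disk 1: place 11 GB, 53 GB left
disk 1: place 26 GB, 27 GB left
disk 1: place 24 GB, 3 GB left
disk 2: place 19 GB, 45 GB left
disk 2: place 41 GB, 4 GB left
disk 3: place 21 GB, 43 GB left
disk 3: place 36 GB, 7 GB left
disk 4: place 41 GB, 23 GB left
disk 5: place 48 GB, 16 GB left
disk 6: place 46 GB, 18 GB left
disk 7: place 60 GB, 4 GB left
disk 5: place 15 GB, 1 GB left
disk 8: place 24 GB, 40 GB left
disk 9: place 52 GB, 12 GB left
disk 8: place 34 GB, 6 GB left
disk 10: place 52 GB, 12 GB left
disk 9: place 12 GB, 0 GB left
disk 11: place 58 GB, 6 GB left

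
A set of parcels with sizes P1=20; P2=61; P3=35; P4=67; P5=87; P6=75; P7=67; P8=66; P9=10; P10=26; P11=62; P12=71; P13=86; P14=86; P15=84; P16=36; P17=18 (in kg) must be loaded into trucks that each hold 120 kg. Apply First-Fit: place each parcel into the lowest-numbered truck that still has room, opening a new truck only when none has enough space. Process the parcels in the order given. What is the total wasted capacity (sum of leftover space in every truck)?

truck 1: place P1 (20 kg), 100 kg left
truck 1: place P2 (61 kg), 39 kg left
truck 1: place P3 (35 kg), 4 kg left
truck 2: place P4 (67 kg), 53 kg left
truck 3: place P5 (87 kg), 33 kg left
truck 4: place P6 (75 kg), 45 kg left
truck 5: place P7 (67 kg), 53 kg left
truck 6: place P8 (66 kg), 54 kg left
truck 2: place P9 (10 kg), 43 kg left
truck 2: place P10 (26 kg), 17 kg left
truck 7: place P11 (62 kg), 58 kg left
truck 8: place P12 (71 kg), 49 kg left
truck 9: place P13 (86 kg), 34 kg left
truck 10: place P14 (86 kg), 34 kg left
truck 11: place P15 (84 kg), 36 kg left
truck 4: place P16 (36 kg), 9 kg left
truck 3: place P17 (18 kg), 15 kg left
11 trucks × 120 kg = 1320 kg; used 957 kg; unused 363 kg.

363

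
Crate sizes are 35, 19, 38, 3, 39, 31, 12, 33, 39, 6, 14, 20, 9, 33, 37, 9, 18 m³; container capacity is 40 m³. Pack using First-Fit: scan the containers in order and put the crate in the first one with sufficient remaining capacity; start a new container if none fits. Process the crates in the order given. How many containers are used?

11

container 1: place 35 m³, 5 m³ left
container 2: place 19 m³, 21 m³ left
container 3: place 38 m³, 2 m³ left
container 1: place 3 m³, 2 m³ left
container 4: place 39 m³, 1 m³ left
container 5: place 31 m³, 9 m³ left
container 2: place 12 m³, 9 m³ left
container 6: place 33 m³, 7 m³ left
container 7: place 39 m³, 1 m³ left
container 2: place 6 m³, 3 m³ left
container 8: place 14 m³, 26 m³ left
container 8: place 20 m³, 6 m³ left
container 5: place 9 m³, 0 m³ left
container 9: place 33 m³, 7 m³ left
container 10: place 37 m³, 3 m³ left
container 11: place 9 m³, 31 m³ left
container 11: place 18 m³, 13 m³ left
Final containers: [35,3] [19,12,6] [38] [39] [31,9] [33] [39] [14,20] [33] [37] [9,18].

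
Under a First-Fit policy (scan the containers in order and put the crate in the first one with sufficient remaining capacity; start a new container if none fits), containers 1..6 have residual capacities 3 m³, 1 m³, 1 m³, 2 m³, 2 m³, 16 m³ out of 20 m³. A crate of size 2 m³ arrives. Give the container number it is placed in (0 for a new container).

1

Containers with room: container 1 (3 m³), container 4 (2 m³), container 5 (2 m³), container 6 (16 m³).
The first with room is container 1.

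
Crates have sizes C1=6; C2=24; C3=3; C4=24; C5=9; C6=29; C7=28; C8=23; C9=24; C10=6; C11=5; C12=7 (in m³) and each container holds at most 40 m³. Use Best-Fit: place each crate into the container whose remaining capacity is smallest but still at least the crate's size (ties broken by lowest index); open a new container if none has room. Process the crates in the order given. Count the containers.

6 containers

Put C1 (6 m³) in container 1; 34 m³ remain.
Put C2 (24 m³) in container 1; 10 m³ remain.
Put C3 (3 m³) in container 1; 7 m³ remain.
Put C4 (24 m³) in container 2; 16 m³ remain.
Put C5 (9 m³) in container 2; 7 m³ remain.
Put C6 (29 m³) in container 3; 11 m³ remain.
Put C7 (28 m³) in container 4; 12 m³ remain.
Put C8 (23 m³) in container 5; 17 m³ remain.
Put C9 (24 m³) in container 6; 16 m³ remain.
Put C10 (6 m³) in container 1; 1 m³ remain.
Put C11 (5 m³) in container 2; 2 m³ remain.
Put C12 (7 m³) in container 3; 4 m³ remain.
Final containers: [6,24,3,6] [24,9,5] [29,7] [28] [23] [24].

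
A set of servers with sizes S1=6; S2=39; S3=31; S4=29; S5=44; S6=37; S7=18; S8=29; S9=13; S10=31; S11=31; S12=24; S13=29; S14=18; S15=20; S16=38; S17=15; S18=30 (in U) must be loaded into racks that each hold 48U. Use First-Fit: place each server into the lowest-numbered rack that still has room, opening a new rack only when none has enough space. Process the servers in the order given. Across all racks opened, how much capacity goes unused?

S1 (6U) → rack 1 (remaining 42U)
S2 (39U) → rack 1 (remaining 3U)
S3 (31U) → rack 2 (remaining 17U)
S4 (29U) → rack 3 (remaining 19U)
S5 (44U) → rack 4 (remaining 4U)
S6 (37U) → rack 5 (remaining 11U)
S7 (18U) → rack 3 (remaining 1U)
S8 (29U) → rack 6 (remaining 19U)
S9 (13U) → rack 2 (remaining 4U)
S10 (31U) → rack 7 (remaining 17U)
S11 (31U) → rack 8 (remaining 17U)
S12 (24U) → rack 9 (remaining 24U)
S13 (29U) → rack 10 (remaining 19U)
S14 (18U) → rack 6 (remaining 1U)
S15 (20U) → rack 9 (remaining 4U)
S16 (38U) → rack 11 (remaining 10U)
S17 (15U) → rack 7 (remaining 2U)
S18 (30U) → rack 12 (remaining 18U)
12 racks × 48U = 576U; used 482U; unused 94U.

94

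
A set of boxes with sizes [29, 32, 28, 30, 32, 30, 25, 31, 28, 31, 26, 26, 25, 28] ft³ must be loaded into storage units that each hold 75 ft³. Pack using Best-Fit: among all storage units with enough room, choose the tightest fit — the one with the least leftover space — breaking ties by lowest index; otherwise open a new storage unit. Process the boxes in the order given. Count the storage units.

7

Put 29 ft³ in storage unit 1; 46 ft³ remain.
Put 32 ft³ in storage unit 1; 14 ft³ remain.
Put 28 ft³ in storage unit 2; 47 ft³ remain.
Put 30 ft³ in storage unit 2; 17 ft³ remain.
Put 32 ft³ in storage unit 3; 43 ft³ remain.
Put 30 ft³ in storage unit 3; 13 ft³ remain.
Put 25 ft³ in storage unit 4; 50 ft³ remain.
Put 31 ft³ in storage unit 4; 19 ft³ remain.
Put 28 ft³ in storage unit 5; 47 ft³ remain.
Put 31 ft³ in storage unit 5; 16 ft³ remain.
Put 26 ft³ in storage unit 6; 49 ft³ remain.
Put 26 ft³ in storage unit 6; 23 ft³ remain.
Put 25 ft³ in storage unit 7; 50 ft³ remain.
Put 28 ft³ in storage unit 7; 22 ft³ remain.
Final storage units: [29,32] [28,30] [32,30] [25,31] [28,31] [26,26] [25,28].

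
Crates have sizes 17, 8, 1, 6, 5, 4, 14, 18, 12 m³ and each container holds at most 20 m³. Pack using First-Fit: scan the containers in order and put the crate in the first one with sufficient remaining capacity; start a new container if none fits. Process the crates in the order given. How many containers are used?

5

17 m³ → container 1 (remaining 3 m³)
8 m³ → container 2 (remaining 12 m³)
1 m³ → container 1 (remaining 2 m³)
6 m³ → container 2 (remaining 6 m³)
5 m³ → container 2 (remaining 1 m³)
4 m³ → container 3 (remaining 16 m³)
14 m³ → container 3 (remaining 2 m³)
18 m³ → container 4 (remaining 2 m³)
12 m³ → container 5 (remaining 8 m³)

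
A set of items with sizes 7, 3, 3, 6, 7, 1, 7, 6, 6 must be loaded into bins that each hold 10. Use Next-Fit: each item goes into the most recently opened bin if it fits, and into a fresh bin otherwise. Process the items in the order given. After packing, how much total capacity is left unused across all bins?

14

7 → bin 1 (remaining 3)
3 → bin 1 (remaining 0)
3 → bin 2 (remaining 7)
6 → bin 2 (remaining 1)
7 → bin 3 (remaining 3)
1 → bin 3 (remaining 2)
7 → bin 4 (remaining 3)
6 → bin 5 (remaining 4)
6 → bin 6 (remaining 4)
6 bins × 10 = 60; used 46; unused 14.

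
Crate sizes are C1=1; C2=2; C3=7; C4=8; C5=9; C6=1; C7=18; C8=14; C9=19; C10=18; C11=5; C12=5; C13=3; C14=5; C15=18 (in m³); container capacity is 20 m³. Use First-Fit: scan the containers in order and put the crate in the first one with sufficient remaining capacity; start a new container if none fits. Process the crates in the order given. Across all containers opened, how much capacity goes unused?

27

Put C1 (1 m³) in container 1; 19 m³ remain.
Put C2 (2 m³) in container 1; 17 m³ remain.
Put C3 (7 m³) in container 1; 10 m³ remain.
Put C4 (8 m³) in container 1; 2 m³ remain.
Put C5 (9 m³) in container 2; 11 m³ remain.
Put C6 (1 m³) in container 1; 1 m³ remain.
Put C7 (18 m³) in container 3; 2 m³ remain.
Put C8 (14 m³) in container 4; 6 m³ remain.
Put C9 (19 m³) in container 5; 1 m³ remain.
Put C10 (18 m³) in container 6; 2 m³ remain.
Put C11 (5 m³) in container 2; 6 m³ remain.
Put C12 (5 m³) in container 2; 1 m³ remain.
Put C13 (3 m³) in container 4; 3 m³ remain.
Put C14 (5 m³) in container 7; 15 m³ remain.
Put C15 (18 m³) in container 8; 2 m³ remain.
8 containers × 20 m³ = 160 m³; used 133 m³; unused 27 m³.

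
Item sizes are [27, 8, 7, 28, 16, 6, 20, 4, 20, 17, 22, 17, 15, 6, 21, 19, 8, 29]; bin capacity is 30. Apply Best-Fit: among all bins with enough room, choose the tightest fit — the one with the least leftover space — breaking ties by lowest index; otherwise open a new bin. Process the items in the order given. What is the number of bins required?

bin 1: place 27, 3 left
bin 2: place 8, 22 left
bin 2: place 7, 15 left
bin 3: place 28, 2 left
bin 4: place 16, 14 left
bin 4: place 6, 8 left
bin 5: place 20, 10 left
bin 4: place 4, 4 left
bin 6: place 20, 10 left
bin 7: place 17, 13 left
bin 8: place 22, 8 left
bin 9: place 17, 13 left
bin 2: place 15, 0 left
bin 8: place 6, 2 left
bin 10: place 21, 9 left
bin 11: place 19, 11 left
bin 10: place 8, 1 left
bin 12: place 29, 1 left
Final bins: [27] [8,7,15] [28] [16,6,4] [20] [20] [17] [22,6] [17] [21,8] [19] [29].

12 bins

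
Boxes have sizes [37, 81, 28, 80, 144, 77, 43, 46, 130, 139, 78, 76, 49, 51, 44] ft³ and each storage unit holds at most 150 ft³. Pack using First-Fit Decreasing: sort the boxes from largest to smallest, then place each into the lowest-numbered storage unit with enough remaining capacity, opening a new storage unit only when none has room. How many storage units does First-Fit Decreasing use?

9

Sorted descending: 144, 139, 130, 81, 80, 78, 77, 76, 51, 49, 46, 44, 43, 37, 28.
storage unit 1: place 144 ft³, 6 ft³ left
storage unit 2: place 139 ft³, 11 ft³ left
storage unit 3: place 130 ft³, 20 ft³ left
storage unit 4: place 81 ft³, 69 ft³ left
storage unit 5: place 80 ft³, 70 ft³ left
storage unit 6: place 78 ft³, 72 ft³ left
storage unit 7: place 77 ft³, 73 ft³ left
storage unit 8: place 76 ft³, 74 ft³ left
storage unit 4: place 51 ft³, 18 ft³ left
storage unit 5: place 49 ft³, 21 ft³ left
storage unit 6: place 46 ft³, 26 ft³ left
storage unit 7: place 44 ft³, 29 ft³ left
storage unit 8: place 43 ft³, 31 ft³ left
storage unit 9: place 37 ft³, 113 ft³ left
storage unit 7: place 28 ft³, 1 ft³ left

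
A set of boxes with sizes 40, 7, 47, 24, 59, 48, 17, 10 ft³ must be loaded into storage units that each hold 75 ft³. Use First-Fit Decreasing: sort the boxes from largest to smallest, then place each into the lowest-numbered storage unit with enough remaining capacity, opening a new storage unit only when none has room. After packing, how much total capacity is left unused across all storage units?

Sorted descending: 59, 48, 47, 40, 24, 17, 10, 7.
59 ft³ → storage unit 1 (remaining 16 ft³)
48 ft³ → storage unit 2 (remaining 27 ft³)
47 ft³ → storage unit 3 (remaining 28 ft³)
40 ft³ → storage unit 4 (remaining 35 ft³)
24 ft³ → storage unit 2 (remaining 3 ft³)
17 ft³ → storage unit 3 (remaining 11 ft³)
10 ft³ → storage unit 1 (remaining 6 ft³)
7 ft³ → storage unit 3 (remaining 4 ft³)
4 storage units × 75 ft³ = 300 ft³; used 252 ft³; unused 48 ft³.

48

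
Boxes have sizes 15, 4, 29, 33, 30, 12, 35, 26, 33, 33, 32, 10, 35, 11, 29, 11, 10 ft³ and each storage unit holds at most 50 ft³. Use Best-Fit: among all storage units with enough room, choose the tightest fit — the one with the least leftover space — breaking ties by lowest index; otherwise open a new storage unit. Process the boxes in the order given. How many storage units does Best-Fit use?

10 storage units

storage unit 1: place 15 ft³, 35 ft³ left
storage unit 1: place 4 ft³, 31 ft³ left
storage unit 1: place 29 ft³, 2 ft³ left
storage unit 2: place 33 ft³, 17 ft³ left
storage unit 3: place 30 ft³, 20 ft³ left
storage unit 2: place 12 ft³, 5 ft³ left
storage unit 4: place 35 ft³, 15 ft³ left
storage unit 5: place 26 ft³, 24 ft³ left
storage unit 6: place 33 ft³, 17 ft³ left
storage unit 7: place 33 ft³, 17 ft³ left
storage unit 8: place 32 ft³, 18 ft³ left
storage unit 4: place 10 ft³, 5 ft³ left
storage unit 9: place 35 ft³, 15 ft³ left
storage unit 9: place 11 ft³, 4 ft³ left
storage unit 10: place 29 ft³, 21 ft³ left
storage unit 6: place 11 ft³, 6 ft³ left
storage unit 7: place 10 ft³, 7 ft³ left
Final storage units: [15,4,29] [33,12] [30] [35,10] [26] [33,11] [33,10] [32] [35,11] [29].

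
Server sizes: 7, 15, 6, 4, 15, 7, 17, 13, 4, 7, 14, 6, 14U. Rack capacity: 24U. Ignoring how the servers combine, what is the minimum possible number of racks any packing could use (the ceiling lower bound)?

Total size = 7 + 15 + 6 + 4 + 15 + 7 + 17 + 13 + 4 + 7 + 14 + 6 + 14 = 129U.
⌈129 / 24⌉ = 6.

6 racks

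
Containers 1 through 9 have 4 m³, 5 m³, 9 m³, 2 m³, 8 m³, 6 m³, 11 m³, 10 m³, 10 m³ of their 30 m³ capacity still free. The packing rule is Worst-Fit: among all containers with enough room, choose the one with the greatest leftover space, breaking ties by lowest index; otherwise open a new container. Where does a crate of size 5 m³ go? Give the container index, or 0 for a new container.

7

Containers with room: container 2 (5 m³), container 3 (9 m³), container 5 (8 m³), container 6 (6 m³), container 7 (11 m³), container 8 (10 m³), container 9 (10 m³).
Most room is container 7 with 11 m³ free.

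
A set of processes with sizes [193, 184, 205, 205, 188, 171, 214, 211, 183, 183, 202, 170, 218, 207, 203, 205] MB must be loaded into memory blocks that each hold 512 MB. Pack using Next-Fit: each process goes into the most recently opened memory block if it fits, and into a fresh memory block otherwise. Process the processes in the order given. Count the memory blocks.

memory block 1: place 193 MB, 319 MB left
memory block 1: place 184 MB, 135 MB left
memory block 2: place 205 MB, 307 MB left
memory block 2: place 205 MB, 102 MB left
memory block 3: place 188 MB, 324 MB left
memory block 3: place 171 MB, 153 MB left
memory block 4: place 214 MB, 298 MB left
memory block 4: place 211 MB, 87 MB left
memory block 5: place 183 MB, 329 MB left
memory block 5: place 183 MB, 146 MB left
memory block 6: place 202 MB, 310 MB left
memory block 6: place 170 MB, 140 MB left
memory block 7: place 218 MB, 294 MB left
memory block 7: place 207 MB, 87 MB left
memory block 8: place 203 MB, 309 MB left
memory block 8: place 205 MB, 104 MB left
Final memory blocks: [193,184] [205,205] [188,171] [214,211] [183,183] [202,170] [218,207] [203,205].

8 memory blocks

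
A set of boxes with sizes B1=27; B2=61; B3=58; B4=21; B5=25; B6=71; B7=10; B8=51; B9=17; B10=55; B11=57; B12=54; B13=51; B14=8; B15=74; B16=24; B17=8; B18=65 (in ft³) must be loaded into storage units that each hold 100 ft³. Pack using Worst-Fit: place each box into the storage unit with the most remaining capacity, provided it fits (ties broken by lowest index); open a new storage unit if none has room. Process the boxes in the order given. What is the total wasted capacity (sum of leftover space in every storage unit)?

263

Put B1 (27 ft³) in storage unit 1; 73 ft³ remain.
Put B2 (61 ft³) in storage unit 1; 12 ft³ remain.
Put B3 (58 ft³) in storage unit 2; 42 ft³ remain.
Put B4 (21 ft³) in storage unit 2; 21 ft³ remain.
Put B5 (25 ft³) in storage unit 3; 75 ft³ remain.
Put B6 (71 ft³) in storage unit 3; 4 ft³ remain.
Put B7 (10 ft³) in storage unit 2; 11 ft³ remain.
Put B8 (51 ft³) in storage unit 4; 49 ft³ remain.
Put B9 (17 ft³) in storage unit 4; 32 ft³ remain.
Put B10 (55 ft³) in storage unit 5; 45 ft³ remain.
Put B11 (57 ft³) in storage unit 6; 43 ft³ remain.
Put B12 (54 ft³) in storage unit 7; 46 ft³ remain.
Put B13 (51 ft³) in storage unit 8; 49 ft³ remain.
Put B14 (8 ft³) in storage unit 8; 41 ft³ remain.
Put B15 (74 ft³) in storage unit 9; 26 ft³ remain.
Put B16 (24 ft³) in storage unit 7; 22 ft³ remain.
Put B17 (8 ft³) in storage unit 5; 37 ft³ remain.
Put B18 (65 ft³) in storage unit 10; 35 ft³ remain.
10 storage units × 100 ft³ = 1000 ft³; used 737 ft³; unused 263 ft³.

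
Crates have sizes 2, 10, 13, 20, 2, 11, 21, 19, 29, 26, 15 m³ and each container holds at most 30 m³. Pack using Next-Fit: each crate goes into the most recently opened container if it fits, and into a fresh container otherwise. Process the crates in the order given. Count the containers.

container 1: place 2 m³, 28 m³ left
container 1: place 10 m³, 18 m³ left
container 1: place 13 m³, 5 m³ left
container 2: place 20 m³, 10 m³ left
container 2: place 2 m³, 8 m³ left
container 3: place 11 m³, 19 m³ left
container 4: place 21 m³, 9 m³ left
container 5: place 19 m³, 11 m³ left
container 6: place 29 m³, 1 m³ left
container 7: place 26 m³, 4 m³ left
container 8: place 15 m³, 15 m³ left
Final containers: [2,10,13] [20,2] [11] [21] [19] [29] [26] [15].

8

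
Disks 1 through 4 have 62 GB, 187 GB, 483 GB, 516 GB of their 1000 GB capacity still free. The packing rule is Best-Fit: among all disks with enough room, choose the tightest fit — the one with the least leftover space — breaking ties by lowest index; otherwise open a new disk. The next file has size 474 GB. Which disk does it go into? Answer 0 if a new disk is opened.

3

Disks with room: disk 3 (483 GB), disk 4 (516 GB).
Tightest fit is disk 3 with 483 GB free.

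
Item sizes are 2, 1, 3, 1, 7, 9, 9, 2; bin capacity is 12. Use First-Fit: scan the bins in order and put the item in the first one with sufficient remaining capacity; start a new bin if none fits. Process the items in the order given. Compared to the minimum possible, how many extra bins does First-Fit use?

First-Fit: [2,1,3,1,2] [7] [9] [9] → 4 bins.
Total size 34; any packing needs at least ⌈34/12⌉ = 3 bins.
An optimal packing achieves that bound: [9,3] [9,2,1] [7,2,1] → 3 bins.
Excess: 4 − 3 = 1.

1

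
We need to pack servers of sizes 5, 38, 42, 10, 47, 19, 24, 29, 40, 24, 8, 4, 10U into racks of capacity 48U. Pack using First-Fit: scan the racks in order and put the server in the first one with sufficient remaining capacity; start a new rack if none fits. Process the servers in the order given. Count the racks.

7 racks

Put 5U in rack 1; 43U remain.
Put 38U in rack 1; 5U remain.
Put 42U in rack 2; 6U remain.
Put 10U in rack 3; 38U remain.
Put 47U in rack 4; 1U remain.
Put 19U in rack 3; 19U remain.
Put 24U in rack 5; 24U remain.
Put 29U in rack 6; 19U remain.
Put 40U in rack 7; 8U remain.
Put 24U in rack 5; 0U remain.
Put 8U in rack 3; 11U remain.
Put 4U in rack 1; 1U remain.
Put 10U in rack 3; 1U remain.
Final racks: [5,38,4] [42] [10,19,8,10] [47] [24,24] [29] [40].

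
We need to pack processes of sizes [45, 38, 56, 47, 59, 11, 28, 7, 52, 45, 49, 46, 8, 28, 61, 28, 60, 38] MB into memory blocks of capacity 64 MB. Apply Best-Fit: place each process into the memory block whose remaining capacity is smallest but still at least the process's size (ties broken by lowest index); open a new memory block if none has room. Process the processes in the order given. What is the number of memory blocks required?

45 MB → memory block 1 (remaining 19 MB)
38 MB → memory block 2 (remaining 26 MB)
56 MB → memory block 3 (remaining 8 MB)
47 MB → memory block 4 (remaining 17 MB)
59 MB → memory block 5 (remaining 5 MB)
11 MB → memory block 4 (remaining 6 MB)
28 MB → memory block 6 (remaining 36 MB)
7 MB → memory block 3 (remaining 1 MB)
52 MB → memory block 7 (remaining 12 MB)
45 MB → memory block 8 (remaining 19 MB)
49 MB → memory block 9 (remaining 15 MB)
46 MB → memory block 10 (remaining 18 MB)
8 MB → memory block 7 (remaining 4 MB)
28 MB → memory block 6 (remaining 8 MB)
61 MB → memory block 11 (remaining 3 MB)
28 MB → memory block 12 (remaining 36 MB)
60 MB → memory block 13 (remaining 4 MB)
38 MB → memory block 14 (remaining 26 MB)
Final memory blocks: [45] [38] [56,7] [47,11] [59] [28,28] [52,8] [45] [49] [46] [61] [28] [60] [38].

14 memory blocks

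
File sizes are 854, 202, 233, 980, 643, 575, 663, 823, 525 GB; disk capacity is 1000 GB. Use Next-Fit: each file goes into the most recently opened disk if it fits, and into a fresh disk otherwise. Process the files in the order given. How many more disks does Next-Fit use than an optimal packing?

Next-Fit: [854] [202,233] [980] [643] [575] [663] [823] [525] → 8 disks.
7 files exceed 500 GB (half the capacity), and no two of those can share a disk, so at least 7 disks are needed.
An optimal packing achieves that bound: [980] [854] [823] [663,233] [643,202] [575] [525] → 7 disks.
Excess: 8 − 7 = 1.

1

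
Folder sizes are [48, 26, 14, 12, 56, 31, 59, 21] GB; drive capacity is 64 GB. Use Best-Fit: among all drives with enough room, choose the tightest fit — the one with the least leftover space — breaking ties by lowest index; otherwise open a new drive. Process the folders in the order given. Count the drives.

Put 48 GB in drive 1; 16 GB remain.
Put 26 GB in drive 2; 38 GB remain.
Put 14 GB in drive 1; 2 GB remain.
Put 12 GB in drive 2; 26 GB remain.
Put 56 GB in drive 3; 8 GB remain.
Put 31 GB in drive 4; 33 GB remain.
Put 59 GB in drive 5; 5 GB remain.
Put 21 GB in drive 2; 5 GB remain.
Final drives: [48,14] [26,12,21] [56] [31] [59].

5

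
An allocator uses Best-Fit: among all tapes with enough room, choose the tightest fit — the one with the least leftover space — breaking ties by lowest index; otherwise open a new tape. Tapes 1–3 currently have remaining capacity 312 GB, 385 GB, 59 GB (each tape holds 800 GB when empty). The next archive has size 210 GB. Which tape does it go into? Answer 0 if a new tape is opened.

Tapes with room: tape 1 (312 GB), tape 2 (385 GB).
Tightest fit is tape 1 with 312 GB free.

1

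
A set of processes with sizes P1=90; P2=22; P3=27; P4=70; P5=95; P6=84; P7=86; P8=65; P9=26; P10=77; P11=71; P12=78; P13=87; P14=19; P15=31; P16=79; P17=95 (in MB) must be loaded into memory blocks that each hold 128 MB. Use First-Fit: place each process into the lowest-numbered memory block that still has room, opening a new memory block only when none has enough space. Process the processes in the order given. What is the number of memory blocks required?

memory block 1: place P1 (90 MB), 38 MB left
memory block 1: place P2 (22 MB), 16 MB left
memory block 2: place P3 (27 MB), 101 MB left
memory block 2: place P4 (70 MB), 31 MB left
memory block 3: place P5 (95 MB), 33 MB left
memory block 4: place P6 (84 MB), 44 MB left
memory block 5: place P7 (86 MB), 42 MB left
memory block 6: place P8 (65 MB), 63 MB left
memory block 2: place P9 (26 MB), 5 MB left
memory block 7: place P10 (77 MB), 51 MB left
memory block 8: place P11 (71 MB), 57 MB left
memory block 9: place P12 (78 MB), 50 MB left
memory block 10: place P13 (87 MB), 41 MB left
memory block 3: place P14 (19 MB), 14 MB left
memory block 4: place P15 (31 MB), 13 MB left
memory block 11: place P16 (79 MB), 49 MB left
memory block 12: place P17 (95 MB), 33 MB left

12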